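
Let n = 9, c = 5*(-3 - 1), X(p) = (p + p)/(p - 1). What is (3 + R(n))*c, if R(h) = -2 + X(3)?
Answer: -80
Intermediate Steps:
X(p) = 2*p/(-1 + p) (X(p) = (2*p)/(-1 + p) = 2*p/(-1 + p))
c = -20 (c = 5*(-4) = -20)
R(h) = 1 (R(h) = -2 + 2*3/(-1 + 3) = -2 + 2*3/2 = -2 + 2*3*(½) = -2 + 3 = 1)
(3 + R(n))*c = (3 + 1)*(-20) = 4*(-20) = -80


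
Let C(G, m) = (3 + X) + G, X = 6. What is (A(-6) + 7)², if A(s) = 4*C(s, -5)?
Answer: 361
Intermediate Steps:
C(G, m) = 9 + G (C(G, m) = (3 + 6) + G = 9 + G)
A(s) = 36 + 4*s (A(s) = 4*(9 + s) = 36 + 4*s)
(A(-6) + 7)² = ((36 + 4*(-6)) + 7)² = ((36 - 24) + 7)² = (12 + 7)² = 19² = 361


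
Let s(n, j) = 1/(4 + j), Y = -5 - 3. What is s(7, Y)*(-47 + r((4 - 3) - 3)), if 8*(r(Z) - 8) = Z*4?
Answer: 10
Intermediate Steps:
Y = -8
r(Z) = 8 + Z/2 (r(Z) = 8 + (Z*4)/8 = 8 + (4*Z)/8 = 8 + Z/2)
s(7, Y)*(-47 + r((4 - 3) - 3)) = (-47 + (8 + ((4 - 3) - 3)/2))/(4 - 8) = (-47 + (8 + (1 - 3)/2))/(-4) = -(-47 + (8 + (1/2)*(-2)))/4 = -(-47 + (8 - 1))/4 = -(-47 + 7)/4 = -1/4*(-40) = 10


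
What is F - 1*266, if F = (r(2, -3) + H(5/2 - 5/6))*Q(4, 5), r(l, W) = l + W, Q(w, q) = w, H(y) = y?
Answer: -790/3 ≈ -263.33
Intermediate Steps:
r(l, W) = W + l
F = 8/3 (F = ((-3 + 2) + (5/2 - 5/6))*4 = (-1 + (5*(½) - 5*⅙))*4 = (-1 + (5/2 - ⅚))*4 = (-1 + 5/3)*4 = (⅔)*4 = 8/3 ≈ 2.6667)
F - 1*266 = 8/3 - 1*266 = 8/3 - 266 = -790/3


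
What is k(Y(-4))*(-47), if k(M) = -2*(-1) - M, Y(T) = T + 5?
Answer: -47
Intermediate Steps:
Y(T) = 5 + T
k(M) = 2 - M
k(Y(-4))*(-47) = (2 - (5 - 4))*(-47) = (2 - 1*1)*(-47) = (2 - 1)*(-47) = 1*(-47) = -47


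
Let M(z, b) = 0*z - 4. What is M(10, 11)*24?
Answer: -96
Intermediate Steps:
M(z, b) = -4 (M(z, b) = 0 - 4 = -4)
M(10, 11)*24 = -4*24 = -96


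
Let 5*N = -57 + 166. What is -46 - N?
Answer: -339/5 ≈ -67.800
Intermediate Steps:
N = 109/5 (N = (-57 + 166)/5 = (⅕)*109 = 109/5 ≈ 21.800)
-46 - N = -46 - 1*109/5 = -46 - 109/5 = -339/5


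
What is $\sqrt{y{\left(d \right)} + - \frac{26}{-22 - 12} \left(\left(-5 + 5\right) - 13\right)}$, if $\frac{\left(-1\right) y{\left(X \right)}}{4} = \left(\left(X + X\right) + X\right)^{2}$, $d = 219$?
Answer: $\frac{11 i \sqrt{4123877}}{17} \approx 1314.0 i$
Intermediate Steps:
$y{\left(X \right)} = - 36 X^{2}$ ($y{\left(X \right)} = - 4 \left(\left(X + X\right) + X\right)^{2} = - 4 \left(2 X + X\right)^{2} = - 4 \left(3 X\right)^{2} = - 4 \cdot 9 X^{2} = - 36 X^{2}$)
$\sqrt{y{\left(d \right)} + - \frac{26}{-22 - 12} \left(\left(-5 + 5\right) - 13\right)} = \sqrt{- 36 \cdot 219^{2} + - \frac{26}{-22 - 12} \left(\left(-5 + 5\right) - 13\right)} = \sqrt{\left(-36\right) 47961 + - \frac{26}{-34} \left(0 - 13\right)} = \sqrt{-1726596 + \left(-26\right) \left(- \frac{1}{34}\right) \left(-13\right)} = \sqrt{-1726596 + \frac{13}{17} \left(-13\right)} = \sqrt{-1726596 - \frac{169}{17}} = \sqrt{- \frac{29352301}{17}} = \frac{11 i \sqrt{4123877}}{17}$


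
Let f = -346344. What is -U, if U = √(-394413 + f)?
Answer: -I*√740757 ≈ -860.67*I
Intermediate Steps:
U = I*√740757 (U = √(-394413 - 346344) = √(-740757) = I*√740757 ≈ 860.67*I)
-U = -I*√740757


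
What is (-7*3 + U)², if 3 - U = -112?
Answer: 8836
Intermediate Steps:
U = 115 (U = 3 - 1*(-112) = 3 + 112 = 115)
(-7*3 + U)² = (-7*3 + 115)² = (-21 + 115)² = 94² = 8836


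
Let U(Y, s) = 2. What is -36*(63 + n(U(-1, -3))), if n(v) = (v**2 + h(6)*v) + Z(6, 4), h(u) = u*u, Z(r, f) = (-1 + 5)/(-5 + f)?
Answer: -4860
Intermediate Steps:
Z(r, f) = 4/(-5 + f)
h(u) = u**2
n(v) = -4 + v**2 + 36*v (n(v) = (v**2 + 6**2*v) + 4/(-5 + 4) = (v**2 + 36*v) + 4/(-1) = (v**2 + 36*v) + 4*(-1) = (v**2 + 36*v) - 4 = -4 + v**2 + 36*v)
-36*(63 + n(U(-1, -3))) = -36*(63 + (-4 + 2**2 + 36*2)) = -36*(63 + (-4 + 4 + 72)) = -36*(63 + 72) = -36*135 = -4860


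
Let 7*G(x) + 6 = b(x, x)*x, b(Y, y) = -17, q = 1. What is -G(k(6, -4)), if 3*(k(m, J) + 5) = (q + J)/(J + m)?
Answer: -25/2 ≈ -12.500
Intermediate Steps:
k(m, J) = -5 + (1 + J)/(3*(J + m)) (k(m, J) = -5 + ((1 + J)/(J + m))/3 = -5 + (1 + J)/(3*(J + m)))
G(x) = -6/7 - 17*x/7 (G(x) = -6/7 + (-17*x)/7 = -6/7 - 17*x/7)
-G(k(6, -4)) = -(-6/7 - 17*(1 - 15*6 - 14*(-4))/(21*(-4 + 6))) = -(-6/7 - 17*(1 - 90 + 56)/(21*2)) = -(-6/7 - 17*(-33)/(21*2)) = -(-6/7 - 17/7*(-11/2)) = -(-6/7 + 187/14) = -1*25/2 = -25/2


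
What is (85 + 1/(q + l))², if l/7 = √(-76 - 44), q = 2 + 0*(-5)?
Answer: 3*(135660*√30 + 14151253*I)/(4*(14*√30 + 1469*I)) ≈ 7225.1 - 2.2155*I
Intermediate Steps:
q = 2 (q = 2 + 0 = 2)
l = 14*I*√30 (l = 7*√(-76 - 44) = 7*√(-120) = 7*(2*I*√30) = 14*I*√30 ≈ 76.681*I)
(85 + 1/(q + l))² = (85 + 1/(2 + 14*I*√30))²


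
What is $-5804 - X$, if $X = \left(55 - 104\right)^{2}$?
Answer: $-8205$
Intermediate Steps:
$X = 2401$ ($X = \left(-49\right)^{2} = 2401$)
$-5804 - X = -5804 - 2401 = -8205$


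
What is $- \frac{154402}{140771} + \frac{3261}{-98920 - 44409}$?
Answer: $- \frac{22589338489}{20176566659} \approx -1.1196$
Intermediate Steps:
$- \frac{154402}{140771} + \frac{3261}{-98920 - 44409} = \left(-154402\right) \frac{1}{140771} + \frac{3261}{-98920 - 44409} = - \frac{154402}{140771} + \frac{3261}{-143329} = - \frac{154402}{140771} + 3261 \left(- \frac{1}{143329}\right) = - \frac{154402}{140771} - \frac{3261}{143329} = - \frac{22589338489}{20176566659}$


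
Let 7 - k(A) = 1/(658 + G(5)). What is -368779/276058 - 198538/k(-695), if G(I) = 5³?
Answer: -10729171854413/378199460 ≈ -28369.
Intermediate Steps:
G(I) = 125
k(A) = 5480/783 (k(A) = 7 - 1/(658 + 125) = 7 - 1/783 = 5480/783)
-368779/276058 - 198538/k(-695) = -368779/276058 - 198538/5480/783 = -368779*1/276058 - 198538*783/5480 = -368779/276058 - 77727627/2740 = -10729171854413/378199460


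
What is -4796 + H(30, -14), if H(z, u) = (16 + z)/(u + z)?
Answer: -38345/8 ≈ -4793.1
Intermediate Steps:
H(z, u) = (16 + z)/(u + z)
-4796 + H(30, -14) = -4796 + (16 + 30)/(-14 + 30) = -4796 + 46/16 = -4796 + (1/16)*46 = -4796 + 23/8 = -38345/8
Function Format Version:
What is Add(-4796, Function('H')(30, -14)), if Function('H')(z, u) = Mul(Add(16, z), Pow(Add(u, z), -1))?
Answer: Rational(-38345, 8) ≈ -4793.1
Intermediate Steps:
Function('H')(z, u) = Mul(Pow(Add(u, z), -1), Add(16, z))
Add(-4796, Function('H')(30, -14)) = Add(-4796, Mul(Pow(Add(-14, 30), -1), Add(16, 30))) = Add(-4796, Mul(Pow(16, -1), 46)) = Add(-4796, Mul(Rational(1, 16), 46)) = Add(-4796, Rational(23, 8)) = Rational(-38345, 8)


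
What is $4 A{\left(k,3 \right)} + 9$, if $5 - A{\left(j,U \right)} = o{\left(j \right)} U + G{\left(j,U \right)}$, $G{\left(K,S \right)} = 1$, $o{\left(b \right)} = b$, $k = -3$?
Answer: $61$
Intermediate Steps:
$A{\left(j,U \right)} = 4 - U j$ ($A{\left(j,U \right)} = 5 - \left(j U + 1\right) = 5 - \left(U j + 1\right) = 5 - \left(1 + U j\right) = 4 - U j$)
$4 A{\left(k,3 \right)} + 9 = 4 \left(4 - 3 \left(-3\right)\right) + 9 = 4 \left(4 + 9\right) + 9 = 4 \cdot 13 + 9 = 52 + 9 = 61$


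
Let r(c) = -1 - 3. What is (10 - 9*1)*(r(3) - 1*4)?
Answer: -8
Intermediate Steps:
r(c) = -4
(10 - 9*1)*(r(3) - 1*4) = (10 - 9*1)*(-4 - 1*4) = (10 - 9)*(-4 - 4) = 1*(-8) = -8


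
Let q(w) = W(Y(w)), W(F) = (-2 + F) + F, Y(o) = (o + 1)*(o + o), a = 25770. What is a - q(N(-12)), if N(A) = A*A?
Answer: -57748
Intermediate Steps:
Y(o) = 2*o*(1 + o) (Y(o) = (1 + o)*(2*o) = 2*o*(1 + o))
W(F) = -2 + 2*F
N(A) = A**2
q(w) = -2 + 4*w*(1 + w) (q(w) = -2 + 2*(2*w*(1 + w)) = -2 + 4*w*(1 + w))
a - q(N(-12)) = 25770 - (-2 + 4*(-12)**2*(1 + (-12)**2)) = 25770 - (-2 + 4*144*(1 + 144)) = 25770 - (-2 + 4*144*145) = 25770 - (-2 + 83520) = 25770 - 1*83518 = 25770 - 83518 = -57748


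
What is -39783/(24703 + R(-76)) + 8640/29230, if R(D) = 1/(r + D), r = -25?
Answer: -9589174881/7292890846 ≈ -1.3149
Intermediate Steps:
R(D) = 1/(-25 + D)
-39783/(24703 + R(-76)) + 8640/29230 = -39783/(24703 + 1/(-25 - 76)) + 8640/29230 = -39783/(24703 + 1/(-101)) + 8640*(1/29230) = -39783/(24703 - 1/101) + 864/2923 = -39783/2495002/101 + 864/2923 = -39783*101/2495002 + 864/2923 = -4018083/2495002 + 864/2923 = -9589174881/7292890846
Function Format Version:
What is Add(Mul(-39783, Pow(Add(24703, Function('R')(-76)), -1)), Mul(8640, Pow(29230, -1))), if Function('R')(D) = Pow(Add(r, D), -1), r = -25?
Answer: Rational(-9589174881, 7292890846) ≈ -1.3149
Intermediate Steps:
Function('R')(D) = Pow(Add(-25, D), -1)
Add(Mul(-39783, Pow(Add(24703, Function('R')(-76)), -1)), Mul(8640, Pow(29230, -1))) = Add(Mul(-39783, Pow(Add(24703, Pow(Add(-25, -76), -1)), -1)), Mul(8640, Pow(29230, -1))) = Add(Mul(-39783, Pow(Add(24703, Pow(-101, -1)), -1)), Mul(8640, Rational(1, 29230))) = Add(Mul(-39783, Pow(Add(24703, Rational(-1, 101)), -1)), Rational(864, 2923)) = Add(Mul(-39783, Pow(Rational(2495002, 101), -1)), Rational(864, 2923)) = Add(Mul(-39783, Rational(101, 2495002)), Rational(864, 2923)) = Add(Rational(-4018083, 2495002), Rational(864, 2923)) = Rational(-9589174881, 7292890846)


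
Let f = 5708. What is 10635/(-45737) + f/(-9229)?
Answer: -359217211/422106773 ≈ -0.85101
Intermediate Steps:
10635/(-45737) + f/(-9229) = 10635/(-45737) + 5708/(-9229) = 10635*(-1/45737) + 5708*(-1/9229) = -10635/45737 - 5708/9229 = -359217211/422106773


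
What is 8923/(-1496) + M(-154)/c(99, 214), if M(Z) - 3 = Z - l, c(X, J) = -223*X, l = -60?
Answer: -17896085/3002472 ≈ -5.9604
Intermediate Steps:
M(Z) = 63 + Z (M(Z) = 3 + (Z - 1*(-60)) = 3 + (Z + 60) = 3 + (60 + Z) = 63 + Z)
8923/(-1496) + M(-154)/c(99, 214) = 8923/(-1496) + (63 - 154)/((-223*99)) = 8923*(-1/1496) - 91/(-22077) = -8923/1496 - 91*(-1/22077) = -8923/1496 + 91/22077 = -17896085/3002472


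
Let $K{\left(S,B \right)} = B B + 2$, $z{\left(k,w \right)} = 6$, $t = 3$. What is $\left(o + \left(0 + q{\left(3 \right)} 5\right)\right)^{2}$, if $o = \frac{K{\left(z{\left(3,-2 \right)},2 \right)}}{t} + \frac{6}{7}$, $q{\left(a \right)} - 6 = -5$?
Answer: $\frac{3025}{49} \approx 61.735$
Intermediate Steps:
$q{\left(a \right)} = 1$ ($q{\left(a \right)} = 6 - 5 = 1$)
$K{\left(S,B \right)} = 2 + B^{2}$ ($K{\left(S,B \right)} = B^{2} + 2 = 2 + B^{2}$)
$o = \frac{20}{7}$ ($o = \frac{2 + 2^{2}}{3} + \frac{6}{7} = \left(2 + 4\right) \frac{1}{3} + 6 \cdot \frac{1}{7} = 6 \cdot \frac{1}{3} + \frac{6}{7} = 2 + \frac{6}{7} = \frac{20}{7} \approx 2.8571$)
$\left(o + \left(0 + q{\left(3 \right)} 5\right)\right)^{2} = \left(\frac{20}{7} + \left(0 + 1 \cdot 5\right)\right)^{2} = \left(\frac{20}{7} + \left(0 + 5\right)\right)^{2} = \left(\frac{20}{7} + 5\right)^{2} = \left(\frac{55}{7}\right)^{2} = \frac{3025}{49}$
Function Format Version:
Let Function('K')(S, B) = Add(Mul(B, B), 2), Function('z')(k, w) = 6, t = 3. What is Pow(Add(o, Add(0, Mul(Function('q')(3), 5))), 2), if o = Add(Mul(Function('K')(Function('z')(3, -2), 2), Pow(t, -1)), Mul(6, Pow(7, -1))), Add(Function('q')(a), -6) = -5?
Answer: Rational(3025, 49) ≈ 61.735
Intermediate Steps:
Function('q')(a) = 1 (Function('q')(a) = Add(6, -5) = 1)
Function('K')(S, B) = Add(2, Pow(B, 2)) (Function('K')(S, B) = Add(Pow(B, 2), 2) = Add(2, Pow(B, 2)))
o = Rational(20, 7) (o = Add(Mul(Add(2, Pow(2, 2)), Pow(3, -1)), Mul(6, Pow(7, -1))) = Add(Mul(Add(2, 4), Rational(1, 3)), Mul(6, Rational(1, 7))) = Add(Mul(6, Rational(1, 3)), Rational(6, 7)) = Add(2, Rational(6, 7)) = Rational(20, 7) ≈ 2.8571)
Pow(Add(o, Add(0, Mul(Function('q')(3), 5))), 2) = Pow(Add(Rational(20, 7), Add(0, Mul(1, 5))), 2) = Pow(Add(Rational(20, 7), Add(0, 5)), 2) = Pow(Add(Rational(20, 7), 5), 2) = Pow(Rational(55, 7), 2) = Rational(3025, 49)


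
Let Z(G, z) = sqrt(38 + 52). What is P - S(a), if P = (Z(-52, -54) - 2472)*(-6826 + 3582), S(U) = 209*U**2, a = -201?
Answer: -424641 - 9732*sqrt(10) ≈ -4.5542e+5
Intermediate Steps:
Z(G, z) = 3*sqrt(10) (Z(G, z) = sqrt(90) = 3*sqrt(10))
P = 8019168 - 9732*sqrt(10) (P = (3*sqrt(10) - 2472)*(-6826 + 3582) = (-2472 + 3*sqrt(10))*(-3244) = 8019168 - 9732*sqrt(10) ≈ 7.9884e+6)
P - S(a) = (8019168 - 9732*sqrt(10)) - 209*(-201)**2 = (8019168 - 9732*sqrt(10)) - 209*40401 = (8019168 - 9732*sqrt(10)) - 1*8443809 = (8019168 - 9732*sqrt(10)) - 8443809 = -424641 - 9732*sqrt(10)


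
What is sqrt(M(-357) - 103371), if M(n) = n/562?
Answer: I*sqrt(32649310758)/562 ≈ 321.51*I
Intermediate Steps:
M(n) = n/562 (M(n) = n*(1/562) = n/562)
sqrt(M(-357) - 103371) = sqrt((1/562)*(-357) - 103371) = sqrt(-357/562 - 103371) = sqrt(-58094859/562) = I*sqrt(32649310758)/562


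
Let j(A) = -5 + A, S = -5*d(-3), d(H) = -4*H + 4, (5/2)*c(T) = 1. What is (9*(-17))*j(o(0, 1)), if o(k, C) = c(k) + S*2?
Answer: 125919/5 ≈ 25184.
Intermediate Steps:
c(T) = 2/5 (c(T) = (2/5)*1 = 2/5)
d(H) = 4 - 4*H
S = -80 (S = -5*(4 - 4*(-3)) = -5*(4 + 12) = -5*16 = -80)
o(k, C) = -798/5 (o(k, C) = 2/5 - 80*2 = 2/5 - 160 = -798/5)
(9*(-17))*j(o(0, 1)) = (9*(-17))*(-5 - 798/5) = -153*(-823/5) = 125919/5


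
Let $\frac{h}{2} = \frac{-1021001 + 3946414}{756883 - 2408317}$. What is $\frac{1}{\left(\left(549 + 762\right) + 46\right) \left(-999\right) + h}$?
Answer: $- \frac{825717}{1119380396444} \approx -7.3766 \cdot 10^{-7}$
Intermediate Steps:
$h = - \frac{2925413}{825717}$ ($h = 2 \frac{-1021001 + 3946414}{756883 - 2408317} = 2 \frac{2925413}{-1651434} = 2 \cdot 2925413 \left(- \frac{1}{1651434}\right) = 2 \left(- \frac{2925413}{1651434}\right) = - \frac{2925413}{825717} \approx -3.5429$)
$\frac{1}{\left(\left(549 + 762\right) + 46\right) \left(-999\right) + h} = \frac{1}{\left(\left(549 + 762\right) + 46\right) \left(-999\right) - \frac{2925413}{825717}} = \frac{1}{\left(1311 + 46\right) \left(-999\right) - \frac{2925413}{825717}} = \frac{1}{1357 \left(-999\right) - \frac{2925413}{825717}} = \frac{1}{-1355643 - \frac{2925413}{825717}} = \frac{1}{- \frac{1119380396444}{825717}} = - \frac{825717}{1119380396444}$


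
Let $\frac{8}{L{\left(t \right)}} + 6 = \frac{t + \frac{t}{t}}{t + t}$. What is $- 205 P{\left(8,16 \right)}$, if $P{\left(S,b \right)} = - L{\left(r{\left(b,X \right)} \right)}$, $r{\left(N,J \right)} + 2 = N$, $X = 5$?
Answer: $- \frac{45920}{153} \approx -300.13$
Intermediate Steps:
$r{\left(N,J \right)} = -2 + N$
$L{\left(t \right)} = \frac{8}{-6 + \frac{1 + t}{2 t}}$ ($L{\left(t \right)} = \frac{8}{-6 + \frac{t + \frac{t}{t}}{t + t}} = \frac{8}{-6 + \frac{t + 1}{2 t}} = \frac{8}{-6 + \left(1 + t\right) \frac{1}{2 t}} = \frac{8}{-6 + \frac{1 + t}{2 t}}$)
$P{\left(S,b \right)} = \frac{16 \left(-2 + b\right)}{-23 + 11 b}$ ($P{\left(S,b \right)} = - \frac{\left(-16\right) \left(-2 + b\right)}{-1 + 11 \left(-2 + b\right)} = - \frac{\left(-16\right) \left(-2 + b\right)}{-1 + \left(-22 + 11 b\right)} = - \frac{\left(-16\right) \left(-2 + b\right)}{-23 + 11 b} = \frac{16 \left(-2 + b\right)}{-23 + 11 b}$)
$- 205 P{\left(8,16 \right)} = - 205 \frac{16 \left(-2 + 16\right)}{-23 + 11 \cdot 16} = - 205 \cdot 16 \frac{1}{-23 + 176} \cdot 14 = - 205 \cdot 16 \cdot \frac{1}{153} \cdot 14 = \left(-205\right) \frac{224}{153} = - \frac{45920}{153}$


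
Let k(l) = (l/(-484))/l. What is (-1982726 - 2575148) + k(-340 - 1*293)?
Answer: -2206011017/484 ≈ -4.5579e+6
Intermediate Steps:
k(l) = -1/484 (k(l) = (l*(-1/484))/l = (-l/484)/l = -1/484)
(-1982726 - 2575148) + k(-340 - 1*293) = (-1982726 - 2575148) - 1/484 = -4557874 - 1/484 = -2206011017/484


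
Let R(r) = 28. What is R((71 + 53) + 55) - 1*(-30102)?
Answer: 30130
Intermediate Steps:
R((71 + 53) + 55) - 1*(-30102) = 28 - 1*(-30102) = 28 + 30102 = 30130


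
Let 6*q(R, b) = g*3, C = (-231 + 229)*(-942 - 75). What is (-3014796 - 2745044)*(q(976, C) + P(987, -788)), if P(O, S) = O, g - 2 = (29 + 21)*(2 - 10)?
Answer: -4538753920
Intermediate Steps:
g = -398 (g = 2 + (29 + 21)*(2 - 10) = 2 + 50*(-8) = 2 - 400 = -398)
C = 2034 (C = -2*(-1017) = 2034)
q(R, b) = -199 (q(R, b) = (-398*3)/6 = (⅙)*(-1194) = -199)
(-3014796 - 2745044)*(q(976, C) + P(987, -788)) = (-3014796 - 2745044)*(-199 + 987) = -5759840*788 = -4538753920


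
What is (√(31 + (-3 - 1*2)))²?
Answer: 26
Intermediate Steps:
(√(31 + (-3 - 1*2)))² = (√(31 + (-3 - 2)))² = (√(31 - 5))² = (√26)² = 26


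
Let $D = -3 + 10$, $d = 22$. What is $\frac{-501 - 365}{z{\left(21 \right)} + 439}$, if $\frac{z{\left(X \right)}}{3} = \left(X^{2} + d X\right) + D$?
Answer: $- \frac{866}{3169} \approx -0.27327$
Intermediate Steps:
$D = 7$
$z{\left(X \right)} = 21 + 3 X^{2} + 66 X$ ($z{\left(X \right)} = 3 \left(\left(X^{2} + 22 X\right) + 7\right) = 3 \left(7 + X^{2} + 22 X\right) = 21 + 3 X^{2} + 66 X$)
$\frac{-501 - 365}{z{\left(21 \right)} + 439} = \frac{-501 - 365}{\left(21 + 3 \cdot 21^{2} + 66 \cdot 21\right) + 439} = - \frac{866}{\left(21 + 3 \cdot 441 + 1386\right) + 439} = - \frac{866}{\left(21 + 1323 + 1386\right) + 439} = - \frac{866}{2730 + 439} = - \frac{866}{3169}$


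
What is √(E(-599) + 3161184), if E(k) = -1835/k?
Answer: 49*√472401949/599 ≈ 1778.0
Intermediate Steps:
√(E(-599) + 3161184) = √(-1835/(-599) + 3161184) = √(-1835*(-1/599) + 3161184) = √(1835/599 + 3161184) = √(1893551051/599) = 49*√472401949/599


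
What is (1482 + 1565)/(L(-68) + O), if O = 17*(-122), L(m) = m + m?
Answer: -3047/2210 ≈ -1.3787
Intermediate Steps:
L(m) = 2*m
O = -2074
(1482 + 1565)/(L(-68) + O) = (1482 + 1565)/(2*(-68) - 2074) = 3047/(-136 - 2074) = 3047/(-2210) = 3047*(-1/2210) = -3047/2210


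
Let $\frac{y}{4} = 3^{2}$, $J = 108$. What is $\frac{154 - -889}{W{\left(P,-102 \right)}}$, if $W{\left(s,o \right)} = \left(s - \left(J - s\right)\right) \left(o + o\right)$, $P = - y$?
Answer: $\frac{1043}{36720} \approx 0.028404$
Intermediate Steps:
$y = 36$ ($y = 4 \cdot 3^{2} = 4 \cdot 9 = 36$)
$P = -36$ ($P = \left(-1\right) 36 = -36$)
$W{\left(s,o \right)} = 2 o \left(-108 + 2 s\right)$ ($W{\left(s,o \right)} = \left(s + \left(s - 108\right)\right) \left(o + o\right) = \left(s + \left(s - 108\right)\right) 2 o = \left(s + \left(-108 + s\right)\right) 2 o = \left(-108 + 2 s\right) 2 o = 2 o \left(-108 + 2 s\right)$)
$\frac{154 - -889}{W{\left(P,-102 \right)}} = \frac{154 - -889}{4 \left(-102\right) \left(-54 - 36\right)} = \frac{154 + 889}{4 \left(-102\right) \left(-90\right)} = \frac{1043}{36720}$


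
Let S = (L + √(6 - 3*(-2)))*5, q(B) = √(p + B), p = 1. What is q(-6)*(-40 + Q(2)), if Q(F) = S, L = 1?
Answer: I*√5*(-35 + 10*√3) ≈ -39.533*I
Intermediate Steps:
q(B) = √(1 + B)
S = 5 + 10*√3 (S = (1 + √(6 - 3*(-2)))*5 = (1 + √(6 + 6))*5 = (1 + √12)*5 = (1 + 2*√3)*5 = 5 + 10*√3 ≈ 22.320)
Q(F) = 5 + 10*√3
q(-6)*(-40 + Q(2)) = √(1 - 6)*(-40 + (5 + 10*√3)) = √(-5)*(-35 + 10*√3) = (I*√5)*(-35 + 10*√3) = I*√5*(-35 + 10*√3)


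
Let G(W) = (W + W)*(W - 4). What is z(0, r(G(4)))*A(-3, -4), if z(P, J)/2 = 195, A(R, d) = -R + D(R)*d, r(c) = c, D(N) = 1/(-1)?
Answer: 2730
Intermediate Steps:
D(N) = -1 (D(N) = 1*(-1) = -1)
G(W) = 2*W*(-4 + W) (G(W) = (2*W)*(-4 + W) = 2*W*(-4 + W))
A(R, d) = -R - d
z(P, J) = 390 (z(P, J) = 2*195 = 390)
z(0, r(G(4)))*A(-3, -4) = 390*(-1*(-3) - 1*(-4)) = 390*(3 + 4) = 390*7 = 2730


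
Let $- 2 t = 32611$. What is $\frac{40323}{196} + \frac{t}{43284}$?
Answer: $\frac{871072427}{4241832} \approx 205.35$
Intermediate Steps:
$t = - \frac{32611}{2}$ ($t = \left(- \frac{1}{2}\right) 32611 = - \frac{32611}{2} \approx -16306.0$)
$\frac{40323}{196} + \frac{t}{43284} = \frac{40323}{196} - \frac{32611}{2 \cdot 43284} = 40323 \cdot \frac{1}{196} - \frac{32611}{86568} = \frac{40323}{196} - \frac{32611}{86568} = \frac{871072427}{4241832}$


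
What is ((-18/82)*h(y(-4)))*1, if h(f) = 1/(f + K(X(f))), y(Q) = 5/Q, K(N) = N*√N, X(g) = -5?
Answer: 4/1845 - 16*I*√5/1845 ≈ 0.002168 - 0.019391*I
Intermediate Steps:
K(N) = N^(3/2)
h(f) = 1/(f - 5*I*√5) (h(f) = 1/(f + (-5)^(3/2)) = 1/(f - 5*I*√5))
((-18/82)*h(y(-4)))*1 = ((-18/82)/(5/(-4) - 5*I*√5))*1 = ((-18*1/82)/(5*(-¼) - 5*I*√5))*1 = -9/(41*(-5/4 - 5*I*√5))*1 = -9/(41*(-5/4 - 5*I*√5))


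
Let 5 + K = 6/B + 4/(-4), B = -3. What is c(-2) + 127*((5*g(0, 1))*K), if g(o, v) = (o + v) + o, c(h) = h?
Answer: -5082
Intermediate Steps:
K = -8 (K = -5 + (6/(-3) + 4/(-4)) = -5 + (6*(-⅓) + 4*(-¼)) = -5 + (-2 - 1) = -5 - 3 = -8)
g(o, v) = v + 2*o
c(-2) + 127*((5*g(0, 1))*K) = -2 + 127*((5*(1 + 2*0))*(-8)) = -2 + 127*((5*(1 + 0))*(-8)) = -2 + 127*((5*1)*(-8)) = -2 + 127*(5*(-8)) = -2 + 127*(-40) = -2 - 5080 = -5082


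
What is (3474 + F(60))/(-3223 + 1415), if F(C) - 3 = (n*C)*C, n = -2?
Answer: 3723/1808 ≈ 2.0592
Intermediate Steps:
F(C) = 3 - 2*C² (F(C) = 3 + (-2*C)*C = 3 - 2*C²)
(3474 + F(60))/(-3223 + 1415) = (3474 + (3 - 2*60²))/(-3223 + 1415) = (3474 + (3 - 2*3600))/(-1808) = (3474 + (3 - 7200))*(-1/1808) = (3474 - 7197)*(-1/1808) = -3723*(-1/1808) = 3723/1808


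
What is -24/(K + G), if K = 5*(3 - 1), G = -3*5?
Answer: 24/5 ≈ 4.8000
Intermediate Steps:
G = -15
K = 10 (K = 5*2 = 10)
-24/(K + G) = -24/(10 - 15) = -24/(-5) = -⅕*(-24) = 24/5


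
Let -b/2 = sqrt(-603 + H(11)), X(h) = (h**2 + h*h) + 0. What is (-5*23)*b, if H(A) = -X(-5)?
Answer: 230*I*sqrt(653) ≈ 5877.4*I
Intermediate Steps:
X(h) = 2*h**2 (X(h) = (h**2 + h**2) + 0 = 2*h**2 + 0 = 2*h**2)
H(A) = -50 (H(A) = -2*(-5)**2 = -2*25 = -1*50 = -50)
b = -2*I*sqrt(653) (b = -2*sqrt(-603 - 50) = -2*I*sqrt(653) ≈ -51.108*I)
(-5*23)*b = (-5*23)*(-2*I*sqrt(653)) = -(-230)*I*sqrt(653) = 230*I*sqrt(653)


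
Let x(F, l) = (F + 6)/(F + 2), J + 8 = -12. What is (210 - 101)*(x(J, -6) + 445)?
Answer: 437308/9 ≈ 48590.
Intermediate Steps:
J = -20 (J = -8 - 12 = -20)
x(F, l) = (6 + F)/(2 + F)
(210 - 101)*(x(J, -6) + 445) = (210 - 101)*((6 - 20)/(2 - 20) + 445) = 109*(-14/(-18) + 445) = 109*(-1/18*(-14) + 445) = 109*(7/9 + 445) = 109*(4012/9) = 437308/9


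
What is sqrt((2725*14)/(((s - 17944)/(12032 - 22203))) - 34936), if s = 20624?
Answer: I*sqrt(3227069271)/134 ≈ 423.94*I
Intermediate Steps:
sqrt((2725*14)/(((s - 17944)/(12032 - 22203))) - 34936) = sqrt((2725*14)/(((20624 - 17944)/(12032 - 22203))) - 34936) = sqrt(38150/((2680/(-10171))) - 34936) = sqrt(38150/((2680*(-1/10171))) - 34936) = sqrt(38150/(-2680/10171) - 34936) = sqrt(38150*(-10171/2680) - 34936) = sqrt(-38802365/268 - 34936) = sqrt(-48165213/268) = I*sqrt(3227069271)/134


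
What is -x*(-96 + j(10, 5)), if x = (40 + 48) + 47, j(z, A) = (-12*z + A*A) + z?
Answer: 24435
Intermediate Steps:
j(z, A) = A² - 11*z (j(z, A) = (-12*z + A²) + z = (A² - 12*z) + z = A² - 11*z)
x = 135 (x = 88 + 47 = 135)
-x*(-96 + j(10, 5)) = -135*(-96 + (5² - 11*10)) = -135*(-96 + (25 - 110)) = -135*(-96 - 85) = -135*(-181) = -1*(-24435) = 24435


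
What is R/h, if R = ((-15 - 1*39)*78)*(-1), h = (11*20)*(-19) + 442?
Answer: -702/623 ≈ -1.1268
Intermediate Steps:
h = -3738 (h = 220*(-19) + 442 = -4180 + 442 = -3738)
R = 4212 (R = ((-15 - 39)*78)*(-1) = -54*78*(-1) = -4212*(-1) = 4212)
R/h = 4212/(-3738) = 4212*(-1/3738) = -702/623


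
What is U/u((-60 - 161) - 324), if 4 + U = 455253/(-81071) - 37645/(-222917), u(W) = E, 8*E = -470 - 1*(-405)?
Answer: 105058542544/90360520535 ≈ 1.1627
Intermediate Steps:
E = -65/8 (E = (-470 - 1*(-405))/8 = (-470 + 405)/8 = (⅛)*(-65) = -65/8 ≈ -8.1250)
u(W) = -65/8
U = -170720131634/18072104107 (U = -4 + (455253/(-81071) - 37645/(-222917)) = -4 + (455253*(-1/81071) - 37645*(-1/222917)) = -4 + (-455253/81071 + 37645/222917) = -4 - 98431715206/18072104107 = -170720131634/18072104107 ≈ -9.4466)
U/u((-60 - 161) - 324) = -170720131634/(18072104107*(-65/8)) = -170720131634/18072104107*(-8/65) = 105058542544/90360520535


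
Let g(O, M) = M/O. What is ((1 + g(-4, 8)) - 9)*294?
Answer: -2940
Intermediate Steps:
((1 + g(-4, 8)) - 9)*294 = ((1 + 8/(-4)) - 9)*294 = ((1 + 8*(-¼)) - 9)*294 = ((1 - 2) - 9)*294 = (-1 - 9)*294 = -10*294 = -2940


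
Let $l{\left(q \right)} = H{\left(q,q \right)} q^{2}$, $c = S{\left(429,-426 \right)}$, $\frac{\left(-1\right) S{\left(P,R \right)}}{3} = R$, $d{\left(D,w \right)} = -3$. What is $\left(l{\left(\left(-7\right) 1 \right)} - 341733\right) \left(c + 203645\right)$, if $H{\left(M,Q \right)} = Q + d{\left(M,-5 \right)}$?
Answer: $-70129363829$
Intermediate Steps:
$S{\left(P,R \right)} = - 3 R$
$c = 1278$ ($c = \left(-3\right) \left(-426\right) = 1278$)
$H{\left(M,Q \right)} = -3 + Q$ ($H{\left(M,Q \right)} = Q - 3 = -3 + Q$)
$l{\left(q \right)} = q^{2} \left(-3 + q\right)$ ($l{\left(q \right)} = \left(-3 + q\right) q^{2} = q^{2} \left(-3 + q\right)$)
$\left(l{\left(\left(-7\right) 1 \right)} - 341733\right) \left(c + 203645\right) = \left(\left(\left(-7\right) 1\right)^{2} \left(-3 - 7\right) - 341733\right) \left(1278 + 203645\right) = \left(\left(-7\right)^{2} \left(-3 - 7\right) - 341733\right) 204923 = \left(49 \left(-10\right) - 341733\right) 204923 = \left(-490 - 341733\right) 204923 = \left(-342223\right) 204923 = -70129363829$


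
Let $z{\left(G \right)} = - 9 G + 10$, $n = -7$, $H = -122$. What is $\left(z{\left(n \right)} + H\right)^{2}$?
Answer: $2401$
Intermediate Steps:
$z{\left(G \right)} = 10 - 9 G$
$\left(z{\left(n \right)} + H\right)^{2} = \left(\left(10 - -63\right) - 122\right)^{2} = \left(\left(10 + 63\right) - 122\right)^{2} = \left(73 - 122\right)^{2} = \left(-49\right)^{2} = 2401$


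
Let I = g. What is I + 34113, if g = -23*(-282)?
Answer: 40599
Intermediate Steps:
g = 6486
I = 6486
I + 34113 = 6486 + 34113 = 40599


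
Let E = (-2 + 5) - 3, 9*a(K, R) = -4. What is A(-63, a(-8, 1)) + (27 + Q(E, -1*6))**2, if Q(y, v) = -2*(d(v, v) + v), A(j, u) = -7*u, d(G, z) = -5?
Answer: 21637/9 ≈ 2404.1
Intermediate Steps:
a(K, R) = -4/9 (a(K, R) = (1/9)*(-4) = -4/9)
E = 0 (E = 3 - 3 = 0)
Q(y, v) = 10 - 2*v (Q(y, v) = -2*(-5 + v) = 10 - 2*v)
A(-63, a(-8, 1)) + (27 + Q(E, -1*6))**2 = -7*(-4/9) + (27 + (10 - (-2)*6))**2 = 28/9 + (27 + (10 - 2*(-6)))**2 = 28/9 + (27 + (10 + 12))**2 = 28/9 + (27 + 22)**2 = 28/9 + 49**2 = 28/9 + 2401 = 21637/9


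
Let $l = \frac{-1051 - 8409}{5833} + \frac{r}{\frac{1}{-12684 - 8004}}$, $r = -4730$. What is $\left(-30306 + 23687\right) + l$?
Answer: $\frac{570745163833}{5833} \approx 9.7848 \cdot 10^{7}$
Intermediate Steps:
$l = \frac{570783772460}{5833}$ ($l = \frac{-1051 - 8409}{5833} - \frac{4730}{\frac{1}{-12684 - 8004}} = \left(-9460\right) \frac{1}{5833} - \frac{4730}{\frac{1}{-20688}} = - \frac{9460}{5833} - \frac{4730}{- \frac{1}{20688}} = - \frac{9460}{5833} - -97854240 = - \frac{9460}{5833} + 97854240 = \frac{570783772460}{5833} \approx 9.7854 \cdot 10^{7}$)
$\left(-30306 + 23687\right) + l = \left(-30306 + 23687\right) + \frac{570783772460}{5833} = -6619 + \frac{570783772460}{5833} = \frac{570745163833}{5833}$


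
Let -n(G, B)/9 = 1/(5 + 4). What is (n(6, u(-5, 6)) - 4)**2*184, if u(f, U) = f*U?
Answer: 4600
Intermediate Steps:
u(f, U) = U*f
n(G, B) = -1 (n(G, B) = -9/(5 + 4) = -9/9 = -9*1/9 = -1)
(n(6, u(-5, 6)) - 4)**2*184 = (-1 - 4)**2*184 = (-5)**2*184 = 25*184 = 4600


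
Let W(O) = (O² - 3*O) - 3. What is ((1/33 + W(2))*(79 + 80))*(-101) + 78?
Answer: 878750/11 ≈ 79886.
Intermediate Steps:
W(O) = -3 + O² - 3*O
((1/33 + W(2))*(79 + 80))*(-101) + 78 = ((1/33 + (-3 + 2² - 3*2))*(79 + 80))*(-101) + 78 = ((1/33 + (-3 + 4 - 6))*159)*(-101) + 78 = ((1/33 - 5)*159)*(-101) + 78 = -164/33*159*(-101) + 78 = -8692/11*(-101) + 78 = 877892/11 + 78 = 878750/11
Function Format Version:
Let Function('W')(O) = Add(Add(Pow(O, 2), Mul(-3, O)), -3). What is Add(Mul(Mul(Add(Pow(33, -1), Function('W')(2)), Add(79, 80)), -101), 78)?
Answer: Rational(878750, 11) ≈ 79886.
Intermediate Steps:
Function('W')(O) = Add(-3, Pow(O, 2), Mul(-3, O))
Add(Mul(Mul(Add(Pow(33, -1), Function('W')(2)), Add(79, 80)), -101), 78) = Add(Mul(Mul(Add(Pow(33, -1), Add(-3, Pow(2, 2), Mul(-3, 2))), Add(79, 80)), -101), 78) = Add(Mul(Mul(Add(Rational(1, 33), Add(-3, 4, -6)), 159), -101), 78) = Add(Mul(Mul(Add(Rational(1, 33), -5), 159), -101), 78) = Add(Mul(Mul(Rational(-164, 33), 159), -101), 78) = Add(Mul(Rational(-8692, 11), -101), 78) = Add(Rational(877892, 11), 78) = Rational(878750, 11)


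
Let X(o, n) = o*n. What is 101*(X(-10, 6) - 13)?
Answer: -7373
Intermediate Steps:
X(o, n) = n*o
101*(X(-10, 6) - 13) = 101*(6*(-10) - 13) = 101*(-60 - 13) = 101*(-73) = -7373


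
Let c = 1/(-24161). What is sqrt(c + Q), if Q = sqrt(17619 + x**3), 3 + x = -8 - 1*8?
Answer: sqrt(-24161 + 1167507842*sqrt(2690))/24161 ≈ 10.185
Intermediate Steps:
x = -19 (x = -3 + (-8 - 1*8) = -3 + (-8 - 8) = -3 - 16 = -19)
c = -1/24161 ≈ -4.1389e-5
Q = 2*sqrt(2690) (Q = sqrt(17619 + (-19)**3) = sqrt(17619 - 6859) = sqrt(10760) = 2*sqrt(2690) ≈ 103.73)
sqrt(c + Q) = sqrt(-1/24161 + 2*sqrt(2690))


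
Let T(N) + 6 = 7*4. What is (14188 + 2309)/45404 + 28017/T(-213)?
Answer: 57838491/45404 ≈ 1273.9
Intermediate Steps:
T(N) = 22 (T(N) = -6 + 7*4 = -6 + 28 = 22)
(14188 + 2309)/45404 + 28017/T(-213) = (14188 + 2309)/45404 + 28017/22 = 16497*(1/45404) + 28017*(1/22) = 16497/45404 + 2547/2 = 57838491/45404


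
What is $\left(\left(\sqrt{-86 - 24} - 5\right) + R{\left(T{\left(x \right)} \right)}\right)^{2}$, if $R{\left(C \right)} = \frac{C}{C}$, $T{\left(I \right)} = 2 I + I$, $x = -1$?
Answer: $\left(4 - i \sqrt{110}\right)^{2} \approx -94.0 - 83.905 i$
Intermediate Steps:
$T{\left(I \right)} = 3 I$
$R{\left(C \right)} = 1$
$\left(\left(\sqrt{-86 - 24} - 5\right) + R{\left(T{\left(x \right)} \right)}\right)^{2} = \left(\left(\sqrt{-86 - 24} - 5\right) + 1\right)^{2} = \left(\left(\sqrt{-110} - 5\right) + 1\right)^{2} = \left(\left(i \sqrt{110} - 5\right) + 1\right)^{2} = \left(\left(-5 + i \sqrt{110}\right) + 1\right)^{2} = \left(-4 + i \sqrt{110}\right)^{2}$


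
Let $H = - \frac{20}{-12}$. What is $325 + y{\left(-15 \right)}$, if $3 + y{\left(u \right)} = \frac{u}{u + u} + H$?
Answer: $\frac{1945}{6} \approx 324.17$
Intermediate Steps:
$H = \frac{5}{3}$ ($H = \left(-20\right) \left(- \frac{1}{12}\right) = \frac{5}{3} \approx 1.6667$)
$y{\left(u \right)} = - \frac{5}{6}$ ($y{\left(u \right)} = -3 + \left(\frac{u}{u + u} + \frac{5}{3}\right) = -3 + \left(\frac{u}{2 u} + \frac{5}{3}\right) = -3 + \left(\frac{1}{2 u} u + \frac{5}{3}\right) = -3 + \left(\frac{1}{2} + \frac{5}{3}\right) = -3 + \frac{13}{6} = - \frac{5}{6}$)
$325 + y{\left(-15 \right)} = 325 - \frac{5}{6} = \frac{1945}{6}$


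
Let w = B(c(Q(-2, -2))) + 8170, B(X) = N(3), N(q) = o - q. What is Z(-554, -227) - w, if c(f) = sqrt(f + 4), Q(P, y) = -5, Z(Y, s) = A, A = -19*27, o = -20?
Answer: -8660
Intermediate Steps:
A = -513
Z(Y, s) = -513
N(q) = -20 - q
c(f) = sqrt(4 + f)
B(X) = -23 (B(X) = -20 - 1*3 = -20 - 3 = -23)
w = 8147 (w = -23 + 8170 = 8147)
Z(-554, -227) - w = -513 - 1*8147 = -513 - 8147 = -8660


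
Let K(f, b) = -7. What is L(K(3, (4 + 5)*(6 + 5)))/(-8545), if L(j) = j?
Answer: 7/8545 ≈ 0.00081919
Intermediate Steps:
L(K(3, (4 + 5)*(6 + 5)))/(-8545) = -7/(-8545) = -7*(-1/8545) = 7/8545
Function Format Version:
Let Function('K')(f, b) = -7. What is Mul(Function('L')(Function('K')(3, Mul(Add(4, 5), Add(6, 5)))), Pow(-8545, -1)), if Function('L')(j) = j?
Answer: Rational(7, 8545) ≈ 0.00081919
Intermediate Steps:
Mul(Function('L')(Function('K')(3, Mul(Add(4, 5), Add(6, 5)))), Pow(-8545, -1)) = Mul(-7, Pow(-8545, -1)) = Mul(-7, Rational(-1, 8545)) = Rational(7, 8545)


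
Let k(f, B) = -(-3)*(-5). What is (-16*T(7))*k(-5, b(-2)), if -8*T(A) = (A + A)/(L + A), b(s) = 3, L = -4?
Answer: -140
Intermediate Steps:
k(f, B) = -15 (k(f, B) = -3*5 = -15)
T(A) = -A/(4*(-4 + A)) (T(A) = -(A + A)/(8*(-4 + A)) = -2*A/(8*(-4 + A)) = -A/(4*(-4 + A)))
(-16*T(7))*k(-5, b(-2)) = -(-16)*7/(-16 + 4*7)*(-15) = -(-16)*7/(-16 + 28)*(-15) = -(-16)*7/12*(-15) = -16*(-7/12)*(-15) = (28/3)*(-15) = -140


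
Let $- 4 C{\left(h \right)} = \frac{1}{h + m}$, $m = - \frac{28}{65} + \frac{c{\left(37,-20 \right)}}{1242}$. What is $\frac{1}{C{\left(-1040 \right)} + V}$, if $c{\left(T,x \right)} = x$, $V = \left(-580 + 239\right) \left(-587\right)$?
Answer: $\frac{167990552}{33626164862549} \approx 4.9958 \cdot 10^{-6}$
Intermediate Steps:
$V = 200167$ ($V = \left(-341\right) \left(-587\right) = 200167$)
$m = - \frac{18038}{40365}$ ($m = - \frac{28}{65} - \frac{20}{1242} = \left(-28\right) \frac{1}{65} - \frac{10}{621} = - \frac{28}{65} - \frac{10}{621} = - \frac{18038}{40365} \approx -0.44687$)
$C{\left(h \right)} = - \frac{1}{4 \left(- \frac{18038}{40365} + h\right)}$ ($C{\left(h \right)} = - \frac{1}{4 \left(h - \frac{18038}{40365}\right)} = - \frac{1}{4 \left(- \frac{18038}{40365} + h\right)}$)
$\frac{1}{C{\left(-1040 \right)} + V} = \frac{1}{- \frac{40365}{-72152 + 161460 \left(-1040\right)} + 200167} = \frac{1}{- \frac{40365}{-72152 - 167918400} + 200167} = \frac{1}{- \frac{40365}{-167990552} + 200167} = \frac{1}{\left(-40365\right) \left(- \frac{1}{167990552}\right) + 200167} = \frac{1}{\frac{40365}{167990552} + 200167} = \frac{1}{\frac{33626164862549}{167990552}} = \frac{167990552}{33626164862549}$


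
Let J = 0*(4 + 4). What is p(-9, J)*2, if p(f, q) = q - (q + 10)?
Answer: -20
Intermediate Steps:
J = 0 (J = 0*8 = 0)
p(f, q) = -10 (p(f, q) = q - (10 + q) = q + (-10 - q) = -10)
p(-9, J)*2 = -10*2 = -20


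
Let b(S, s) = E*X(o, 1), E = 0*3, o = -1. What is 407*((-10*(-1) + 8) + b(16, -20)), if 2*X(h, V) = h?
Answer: 7326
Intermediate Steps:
X(h, V) = h/2
E = 0
b(S, s) = 0 (b(S, s) = 0*((½)*(-1)) = 0*(-½) = 0)
407*((-10*(-1) + 8) + b(16, -20)) = 407*((-10*(-1) + 8) + 0) = 407*((10 + 8) + 0) = 407*(18 + 0) = 407*18 = 7326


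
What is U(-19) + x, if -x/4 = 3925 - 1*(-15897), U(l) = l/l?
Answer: -79287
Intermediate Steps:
U(l) = 1
x = -79288 (x = -4*(3925 - 1*(-15897)) = -4*(3925 + 15897) = -4*19822 = -79288)
U(-19) + x = 1 - 79288 = -79287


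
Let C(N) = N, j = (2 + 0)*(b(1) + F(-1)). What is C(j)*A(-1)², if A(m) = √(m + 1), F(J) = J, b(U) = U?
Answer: 0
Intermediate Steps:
A(m) = √(1 + m)
j = 0 (j = (2 + 0)*(1 - 1) = 2*0 = 0)
C(j)*A(-1)² = 0*(√(1 - 1))² = 0*(√0)² = 0*0² = 0*0 = 0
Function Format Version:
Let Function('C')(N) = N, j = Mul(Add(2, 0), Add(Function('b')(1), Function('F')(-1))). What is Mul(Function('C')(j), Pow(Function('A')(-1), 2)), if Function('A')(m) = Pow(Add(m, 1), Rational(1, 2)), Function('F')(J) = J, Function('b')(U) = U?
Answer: 0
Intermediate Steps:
Function('A')(m) = Pow(Add(1, m), Rational(1, 2))
j = 0 (j = Mul(Add(2, 0), Add(1, -1)) = Mul(2, 0) = 0)
Mul(Function('C')(j), Pow(Function('A')(-1), 2)) = Mul(0, Pow(Pow(Add(1, -1), Rational(1, 2)), 2)) = Mul(0, Pow(Pow(0, Rational(1, 2)), 2)) = Mul(0, Pow(0, 2)) = Mul(0, 0) = 0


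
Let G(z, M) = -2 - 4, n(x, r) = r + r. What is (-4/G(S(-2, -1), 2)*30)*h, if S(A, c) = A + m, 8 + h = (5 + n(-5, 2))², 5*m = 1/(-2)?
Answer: 1460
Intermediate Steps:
n(x, r) = 2*r
m = -⅒ (m = (⅕)/(-2) = (⅕)*(-½) = -⅒ ≈ -0.10000)
h = 73 (h = -8 + (5 + 2*2)² = -8 + (5 + 4)² = -8 + 9² = -8 + 81 = 73)
S(A, c) = -⅒ + A (S(A, c) = A - ⅒ = -⅒ + A)
G(z, M) = -6
(-4/G(S(-2, -1), 2)*30)*h = (-4/(-6)*30)*73 = (-4*(-⅙)*30)*73 = ((⅔)*30)*73 = 20*73 = 1460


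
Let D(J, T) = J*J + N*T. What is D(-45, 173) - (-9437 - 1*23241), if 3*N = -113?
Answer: 84560/3 ≈ 28187.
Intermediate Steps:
N = -113/3 (N = (⅓)*(-113) = -113/3 ≈ -37.667)
D(J, T) = J² - 113*T/3 (D(J, T) = J*J - 113*T/3 = J² - 113*T/3)
D(-45, 173) - (-9437 - 1*23241) = ((-45)² - 113/3*173) - (-9437 - 1*23241) = (2025 - 19549/3) - (-9437 - 23241) = -13474/3 - 1*(-32678) = -13474/3 + 32678 = 84560/3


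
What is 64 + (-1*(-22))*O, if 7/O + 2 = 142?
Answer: 651/10 ≈ 65.100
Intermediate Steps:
O = 1/20 (O = 7/(-2 + 142) = 7/140 = 7*(1/140) = 1/20 ≈ 0.050000)
64 + (-1*(-22))*O = 64 - 1*(-22)*(1/20) = 64 + 22*(1/20) = 64 + 11/10 = 651/10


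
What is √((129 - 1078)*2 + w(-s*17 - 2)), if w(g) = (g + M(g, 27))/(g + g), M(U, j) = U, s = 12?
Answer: I*√1897 ≈ 43.555*I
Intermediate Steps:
w(g) = 1 (w(g) = (g + g)/(g + g) = (2*g)/((2*g)) = (2*g)*(1/(2*g)) = 1)
√((129 - 1078)*2 + w(-s*17 - 2)) = √((129 - 1078)*2 + 1) = √(-949*2 + 1) = √(-1898 + 1) = √(-1897) = I*√1897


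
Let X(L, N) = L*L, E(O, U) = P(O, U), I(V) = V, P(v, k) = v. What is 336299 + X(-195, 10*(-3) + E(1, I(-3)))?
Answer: 374324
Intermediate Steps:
E(O, U) = O
X(L, N) = L²
336299 + X(-195, 10*(-3) + E(1, I(-3))) = 336299 + (-195)² = 336299 + 38025 = 374324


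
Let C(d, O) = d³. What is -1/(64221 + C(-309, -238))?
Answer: 1/29439408 ≈ 3.3968e-8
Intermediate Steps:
-1/(64221 + C(-309, -238)) = -1/(64221 + (-309)³) = -1/(64221 - 29503629) = -1/(-29439408) = -1*(-1/29439408) = 1/29439408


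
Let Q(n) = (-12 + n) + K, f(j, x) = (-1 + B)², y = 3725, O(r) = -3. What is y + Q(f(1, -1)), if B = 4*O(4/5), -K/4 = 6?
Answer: 3858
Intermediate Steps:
K = -24 (K = -4*6 = -24)
B = -12 (B = 4*(-3) = -12)
f(j, x) = 169 (f(j, x) = (-1 - 12)² = (-13)² = 169)
Q(n) = -36 + n (Q(n) = (-12 + n) - 24 = -36 + n)
y + Q(f(1, -1)) = 3725 + (-36 + 169) = 3725 + 133 = 3858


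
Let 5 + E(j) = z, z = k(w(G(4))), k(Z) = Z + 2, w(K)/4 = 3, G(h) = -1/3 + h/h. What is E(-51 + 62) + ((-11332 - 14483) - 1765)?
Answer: -27571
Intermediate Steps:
G(h) = ⅔ (G(h) = -1*⅓ + 1 = -⅓ + 1 = ⅔)
w(K) = 12 (w(K) = 4*3 = 12)
k(Z) = 2 + Z
z = 14 (z = 2 + 12 = 14)
E(j) = 9 (E(j) = -5 + 14 = 9)
E(-51 + 62) + ((-11332 - 14483) - 1765) = 9 + ((-11332 - 14483) - 1765) = 9 + (-25815 - 1765) = 9 - 27580 = -27571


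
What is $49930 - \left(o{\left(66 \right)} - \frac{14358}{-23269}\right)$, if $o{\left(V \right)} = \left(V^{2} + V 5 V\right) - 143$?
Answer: $\frac{556975695}{23269} \approx 23936.0$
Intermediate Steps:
$o{\left(V \right)} = -143 + 6 V^{2}$ ($o{\left(V \right)} = \left(V^{2} + 5 V V\right) - 143 = \left(V^{2} + 5 V^{2}\right) - 143 = 6 V^{2} - 143 = -143 + 6 V^{2}$)
$49930 - \left(o{\left(66 \right)} - \frac{14358}{-23269}\right) = 49930 - \left(\left(-143 + 6 \cdot 66^{2}\right) - \frac{14358}{-23269}\right) = 49930 - \left(\left(-143 + 6 \cdot 4356\right) - - \frac{14358}{23269}\right) = 49930 - \left(\left(-143 + 26136\right) + \frac{14358}{23269}\right) = 49930 - \left(25993 + \frac{14358}{23269}\right) = 49930 - \frac{604845475}{23269} = \frac{556975695}{23269}$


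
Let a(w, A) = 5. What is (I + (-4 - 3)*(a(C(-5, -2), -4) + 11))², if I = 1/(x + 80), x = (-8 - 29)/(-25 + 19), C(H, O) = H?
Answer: 3352178404/267289 ≈ 12541.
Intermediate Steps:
x = 37/6 (x = -37/(-6) = -37*(-⅙) = 37/6 ≈ 6.1667)
I = 6/517 (I = 1/(37/6 + 80) = 1/(517/6) = 6/517 ≈ 0.011605)
(I + (-4 - 3)*(a(C(-5, -2), -4) + 11))² = (6/517 + (-4 - 3)*(5 + 11))² = (6/517 - 7*16)² = (6/517 - 112)² = (-57898/517)² = 3352178404/267289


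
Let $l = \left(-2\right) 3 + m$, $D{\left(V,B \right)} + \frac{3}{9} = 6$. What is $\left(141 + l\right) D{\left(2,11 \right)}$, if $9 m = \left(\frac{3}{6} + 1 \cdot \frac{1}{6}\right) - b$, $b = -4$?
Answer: $\frac{62203}{81} \approx 767.94$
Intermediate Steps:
$D{\left(V,B \right)} = \frac{17}{3}$ ($D{\left(V,B \right)} = - \frac{1}{3} + 6 = \frac{17}{3}$)
$m = \frac{14}{27}$ ($m = \frac{\left(\frac{3}{6} + 1 \cdot \frac{1}{6}\right) - -4}{9} = \frac{\left(3 \cdot \frac{1}{6} + 1 \cdot \frac{1}{6}\right) + 4}{9} = \frac{\left(\frac{1}{2} + \frac{1}{6}\right) + 4}{9} = \frac{\frac{2}{3} + 4}{9} = \frac{1}{9} \cdot \frac{14}{3} = \frac{14}{27} \approx 0.51852$)
$l = - \frac{148}{27}$ ($l = \left(-2\right) 3 + \frac{14}{27} = -6 + \frac{14}{27} = - \frac{148}{27} \approx -5.4815$)
$\left(141 + l\right) D{\left(2,11 \right)} = \left(141 - \frac{148}{27}\right) \frac{17}{3} = \frac{3659}{27} \cdot \frac{17}{3} = \frac{62203}{81}$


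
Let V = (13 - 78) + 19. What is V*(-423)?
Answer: 19458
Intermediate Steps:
V = -46 (V = -65 + 19 = -46)
V*(-423) = -46*(-423) = 19458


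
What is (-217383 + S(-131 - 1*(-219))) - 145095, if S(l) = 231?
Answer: -362247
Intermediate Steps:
(-217383 + S(-131 - 1*(-219))) - 145095 = (-217383 + 231) - 145095 = -217152 - 145095 = -362247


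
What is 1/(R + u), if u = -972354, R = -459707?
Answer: -1/1432061 ≈ -6.9829e-7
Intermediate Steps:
1/(R + u) = 1/(-459707 - 972354) = 1/(-1432061) = -1/1432061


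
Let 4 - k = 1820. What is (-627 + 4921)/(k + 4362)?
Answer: 113/67 ≈ 1.6866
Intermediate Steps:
k = -1816 (k = 4 - 1*1820 = 4 - 1820 = -1816)
(-627 + 4921)/(k + 4362) = (-627 + 4921)/(-1816 + 4362) = 4294/2546 = 4294*(1/2546) = 113/67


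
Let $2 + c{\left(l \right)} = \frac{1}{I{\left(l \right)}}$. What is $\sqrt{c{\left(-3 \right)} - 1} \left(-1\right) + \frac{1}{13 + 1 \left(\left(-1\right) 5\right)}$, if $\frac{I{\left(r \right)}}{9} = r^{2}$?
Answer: $\frac{1}{8} - \frac{11 i \sqrt{2}}{9} \approx 0.125 - 1.7285 i$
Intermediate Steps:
$I{\left(r \right)} = 9 r^{2}$
$c{\left(l \right)} = -2 + \frac{1}{9 l^{2}}$
$\sqrt{c{\left(-3 \right)} - 1} \left(-1\right) + \frac{1}{13 + 1 \left(\left(-1\right) 5\right)} = \sqrt{\left(-2 + \frac{1}{9 \cdot 9}\right) - 1} \left(-1\right) + \frac{1}{13 + 1 \left(\left(-1\right) 5\right)} = \sqrt{\left(-2 + \frac{1}{9} \cdot \frac{1}{9}\right) - 1} \left(-1\right) + \frac{1}{13 + 1 \left(-5\right)} = \sqrt{\left(-2 + \frac{1}{81}\right) - 1} \left(-1\right) + \frac{1}{13 - 5} = \sqrt{- \frac{161}{81} - 1} \left(-1\right) + \frac{1}{8} = \sqrt{- \frac{242}{81}} \left(-1\right) + \frac{1}{8} = \frac{11 i \sqrt{2}}{9} \left(-1\right) + \frac{1}{8} = - \frac{11 i \sqrt{2}}{9} + \frac{1}{8} = \frac{1}{8} - \frac{11 i \sqrt{2}}{9}$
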